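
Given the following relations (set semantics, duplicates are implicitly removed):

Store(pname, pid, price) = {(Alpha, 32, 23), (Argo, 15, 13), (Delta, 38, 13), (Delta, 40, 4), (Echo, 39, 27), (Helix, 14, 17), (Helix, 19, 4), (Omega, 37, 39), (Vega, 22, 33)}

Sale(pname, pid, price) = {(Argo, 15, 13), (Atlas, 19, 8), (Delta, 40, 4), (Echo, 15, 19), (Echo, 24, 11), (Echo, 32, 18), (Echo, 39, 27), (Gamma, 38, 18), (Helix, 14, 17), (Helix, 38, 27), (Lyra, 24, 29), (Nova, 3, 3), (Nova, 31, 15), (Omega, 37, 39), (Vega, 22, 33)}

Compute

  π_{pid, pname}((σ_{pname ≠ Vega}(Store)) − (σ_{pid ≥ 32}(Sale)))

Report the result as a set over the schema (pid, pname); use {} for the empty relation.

Selection pname ≠ Vega: {(Alpha, 32, 23), (Argo, 15, 13), (Delta, 38, 13), (Delta, 40, 4), (Echo, 39, 27), (Helix, 14, 17), (Helix, 19, 4), (Omega, 37, 39)}
Selection pid ≥ 32: {(Delta, 40, 4), (Echo, 32, 18), (Echo, 39, 27), (Gamma, 38, 18), (Helix, 38, 27), (Omega, 37, 39)}
Set difference of the two operands is {(Alpha, 32, 23), (Argo, 15, 13), (Delta, 38, 13), (Helix, 14, 17), (Helix, 19, 4)}.
Projecting to pid, pname: {(14, Helix), (15, Argo), (19, Helix), (32, Alpha), (38, Delta)}

{(14, Helix), (15, Argo), (19, Helix), (32, Alpha), (38, Delta)}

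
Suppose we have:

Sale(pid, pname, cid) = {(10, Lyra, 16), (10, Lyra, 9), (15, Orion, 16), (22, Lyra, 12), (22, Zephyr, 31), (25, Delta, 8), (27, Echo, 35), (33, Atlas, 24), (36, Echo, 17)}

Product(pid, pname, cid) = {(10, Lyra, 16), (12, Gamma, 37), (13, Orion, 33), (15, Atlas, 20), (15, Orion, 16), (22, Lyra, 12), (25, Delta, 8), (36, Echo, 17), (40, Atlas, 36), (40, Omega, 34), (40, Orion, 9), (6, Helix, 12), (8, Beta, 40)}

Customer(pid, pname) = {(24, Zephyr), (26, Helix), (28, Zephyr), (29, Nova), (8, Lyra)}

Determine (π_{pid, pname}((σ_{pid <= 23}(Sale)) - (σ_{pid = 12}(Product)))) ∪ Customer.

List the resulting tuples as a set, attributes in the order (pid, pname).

Apply σ_{pid <= 23}; surviving tuples: {(10, Lyra, 16), (10, Lyra, 9), (15, Orion, 16), (22, Lyra, 12), (22, Zephyr, 31)}
Apply σ_{pid = 12}; surviving tuples: {(12, Gamma, 37)}
Taking the difference: {(10, Lyra, 16), (10, Lyra, 9), (15, Orion, 16), (22, Lyra, 12), (22, Zephyr, 31)}
Keep only column(s) pid, pname (1 duplicate(s) eliminated): {(10, Lyra), (15, Orion), (22, Lyra), (22, Zephyr)}
Taking the union: {(10, Lyra), (15, Orion), (22, Lyra), (22, Zephyr), (24, Zephyr), (26, Helix), (28, Zephyr), (29, Nova), (8, Lyra)}

{(10, Lyra), (15, Orion), (22, Lyra), (22, Zephyr), (24, Zephyr), (26, Helix), (28, Zephyr), (29, Nova), (8, Lyra)}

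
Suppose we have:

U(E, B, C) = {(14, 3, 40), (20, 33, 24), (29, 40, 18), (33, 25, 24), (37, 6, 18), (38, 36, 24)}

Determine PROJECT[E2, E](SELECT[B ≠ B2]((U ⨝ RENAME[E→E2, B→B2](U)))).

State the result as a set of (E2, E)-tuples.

ρ[E→E2, B→B2]: schema becomes (E2, B2, C); tuples unchanged.
U ⋈ RENAME[E→E2, B→B2](U) (natural join on C): {(14, 3, 40, 14, 3), (20, 33, 24, 20, 33), (20, 33, 24, 33, 25), (20, 33, 24, 38, 36), (29, 40, 18, 29, 40), (29, 40, 18, 37, 6), (33, 25, 24, 20, 33), (33, 25, 24, 33, 25), (33, 25, 24, 38, 36), (37, 6, 18, 29, 40), (37, 6, 18, 37, 6), (38, 36, 24, 20, 33), (38, 36, 24, 33, 25), (38, 36, 24, 38, 36)}
Selection B ≠ B2: {(20, 33, 24, 33, 25), (20, 33, 24, 38, 36), (29, 40, 18, 37, 6), (33, 25, 24, 20, 33), (33, 25, 24, 38, 36), (37, 6, 18, 29, 40), (38, 36, 24, 20, 33), (38, 36, 24, 33, 25)}
Projecting to E2, E: {(20, 33), (20, 38), (29, 37), (33, 20), (33, 38), (37, 29), (38, 20), (38, 33)}

{(20, 33), (20, 38), (29, 37), (33, 20), (33, 38), (37, 29), (38, 20), (38, 33)}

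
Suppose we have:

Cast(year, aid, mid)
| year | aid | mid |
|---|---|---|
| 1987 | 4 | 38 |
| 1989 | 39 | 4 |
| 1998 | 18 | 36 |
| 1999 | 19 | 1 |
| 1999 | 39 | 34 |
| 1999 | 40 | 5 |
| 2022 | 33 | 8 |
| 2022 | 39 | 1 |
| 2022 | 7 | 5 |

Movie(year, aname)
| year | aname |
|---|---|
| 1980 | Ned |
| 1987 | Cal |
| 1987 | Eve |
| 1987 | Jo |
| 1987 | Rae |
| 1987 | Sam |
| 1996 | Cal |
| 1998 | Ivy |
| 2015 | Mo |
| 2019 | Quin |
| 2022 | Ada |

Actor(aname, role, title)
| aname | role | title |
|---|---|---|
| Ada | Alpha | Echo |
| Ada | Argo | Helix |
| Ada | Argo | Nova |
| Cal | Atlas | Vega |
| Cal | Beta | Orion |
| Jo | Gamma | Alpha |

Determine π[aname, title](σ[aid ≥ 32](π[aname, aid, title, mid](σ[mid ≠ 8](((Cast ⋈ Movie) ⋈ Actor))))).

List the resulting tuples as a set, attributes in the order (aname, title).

{(Ada, Echo), (Ada, Helix), (Ada, Nova)}

Joining Cast and Movie on year yields {(1987, 4, 38, Cal), (1987, 4, 38, Eve), (1987, 4, 38, Jo), (1987, 4, 38, Rae), (1987, 4, 38, Sam), (1998, 18, 36, Ivy), (2022, 33, 8, Ada), (2022, 39, 1, Ada), (2022, 7, 5, Ada)}.
Joining (Cast ⋈ Movie) and Actor on aname yields {(1987, 4, 38, Cal, Atlas, Vega), (1987, 4, 38, Cal, Beta, Orion), (1987, 4, 38, Jo, Gamma, Alpha), (2022, 33, 8, Ada, Alpha, Echo), (2022, 33, 8, Ada, Argo, Helix), (2022, 33, 8, Ada, Argo, Nova), (2022, 39, 1, Ada, Alpha, Echo), (2022, 39, 1, Ada, Argo, Helix), (2022, 39, 1, Ada, Argo, Nova), (2022, 7, 5, Ada, Alpha, Echo), (2022, 7, 5, Ada, Argo, Helix), (2022, 7, 5, Ada, Argo, Nova)}.
σ[mid ≠ 8]: keep tuples satisfying mid ≠ 8 → {(1987, 4, 38, Cal, Atlas, Vega), (1987, 4, 38, Cal, Beta, Orion), (1987, 4, 38, Jo, Gamma, Alpha), (2022, 39, 1, Ada, Alpha, Echo), (2022, 39, 1, Ada, Argo, Helix), (2022, 39, 1, Ada, Argo, Nova), (2022, 7, 5, Ada, Alpha, Echo), (2022, 7, 5, Ada, Argo, Helix), (2022, 7, 5, Ada, Argo, Nova)}
π_{aname, aid, title, mid} gives {(Ada, 39, Echo, 1), (Ada, 39, Helix, 1), (Ada, 39, Nova, 1), (Ada, 7, Echo, 5), (Ada, 7, Helix, 5), (Ada, 7, Nova, 5), (Cal, 4, Orion, 38), (Cal, 4, Vega, 38), (Jo, 4, Alpha, 38)}.
σ[aid ≥ 32]: keep tuples satisfying aid ≥ 32 → {(Ada, 39, Echo, 1), (Ada, 39, Helix, 1), (Ada, 39, Nova, 1)}
π_{aname, title} gives {(Ada, Echo), (Ada, Helix), (Ada, Nova)}.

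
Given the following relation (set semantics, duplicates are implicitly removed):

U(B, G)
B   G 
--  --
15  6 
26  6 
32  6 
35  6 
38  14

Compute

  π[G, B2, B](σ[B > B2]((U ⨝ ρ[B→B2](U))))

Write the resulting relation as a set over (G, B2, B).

ρ[B→B2]: schema becomes (B2, G); tuples unchanged.
Joining U and ρ[B→B2](U) on G yields {(15, 6, 15), (15, 6, 26), (15, 6, 32), (15, 6, 35), (26, 6, 15), (26, 6, 26), (26, 6, 32), (26, 6, 35), (32, 6, 15), (32, 6, 26), (32, 6, 32), (32, 6, 35), (35, 6, 15), (35, 6, 26), (35, 6, 32), (35, 6, 35), (38, 14, 38)}.
Filtering on B > B2 leaves {(26, 6, 15), (32, 6, 15), (32, 6, 26), (35, 6, 15), (35, 6, 26), (35, 6, 32)}.
Keep only column(s) G, B2, B: {(6, 15, 26), (6, 15, 32), (6, 15, 35), (6, 26, 32), (6, 26, 35), (6, 32, 35)}

{(6, 15, 26), (6, 15, 32), (6, 15, 35), (6, 26, 32), (6, 26, 35), (6, 32, 35)}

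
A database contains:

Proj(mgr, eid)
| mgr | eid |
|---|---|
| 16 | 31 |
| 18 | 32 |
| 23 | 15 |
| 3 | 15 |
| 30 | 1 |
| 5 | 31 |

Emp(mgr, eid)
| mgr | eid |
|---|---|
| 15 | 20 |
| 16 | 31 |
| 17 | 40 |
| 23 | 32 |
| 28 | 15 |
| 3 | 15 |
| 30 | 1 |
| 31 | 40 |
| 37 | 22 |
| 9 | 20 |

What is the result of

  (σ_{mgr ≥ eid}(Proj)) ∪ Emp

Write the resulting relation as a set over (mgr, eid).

Apply σ_{mgr ≥ eid}; surviving tuples: {(23, 15), (30, 1)}
Union: {(23, 15), (30, 1)} with {(15, 20), (16, 31), (17, 40), (23, 32), (28, 15), (3, 15), (30, 1), (31, 40), (37, 22), (9, 20)} → {(15, 20), (16, 31), (17, 40), (23, 15), (23, 32), (28, 15), (3, 15), (30, 1), (31, 40), (37, 22), (9, 20)}

{(15, 20), (16, 31), (17, 40), (23, 15), (23, 32), (28, 15), (3, 15), (30, 1), (31, 40), (37, 22), (9, 20)}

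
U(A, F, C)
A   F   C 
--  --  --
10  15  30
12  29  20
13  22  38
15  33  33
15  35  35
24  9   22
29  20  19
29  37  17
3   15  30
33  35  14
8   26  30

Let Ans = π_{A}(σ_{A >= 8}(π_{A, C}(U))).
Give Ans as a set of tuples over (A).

{10, 12, 13, 15, 24, 29, 33, 8}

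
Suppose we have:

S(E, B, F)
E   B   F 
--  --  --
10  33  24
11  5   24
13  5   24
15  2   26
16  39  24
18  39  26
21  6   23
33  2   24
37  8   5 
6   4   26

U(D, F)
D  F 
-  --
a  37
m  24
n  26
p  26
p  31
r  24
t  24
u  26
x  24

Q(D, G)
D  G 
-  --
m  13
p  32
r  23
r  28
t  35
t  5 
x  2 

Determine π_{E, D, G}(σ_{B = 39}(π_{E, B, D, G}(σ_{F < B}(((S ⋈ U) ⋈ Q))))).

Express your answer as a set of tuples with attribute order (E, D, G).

S ⋈ U (natural join on F): {(10, 33, 24, m), (10, 33, 24, r), (10, 33, 24, t), (10, 33, 24, x), (11, 5, 24, m), (11, 5, 24, r), (11, 5, 24, t), (11, 5, 24, x), (13, 5, 24, m), (13, 5, 24, r), (13, 5, 24, t), (13, 5, 24, x), (15, 2, 26, n), (15, 2, 26, p), (15, 2, 26, u), (16, 39, 24, m), (16, 39, 24, r), (16, 39, 24, t), (16, 39, 24, x), (18, 39, 26, n), (18, 39, 26, p), (18, 39, 26, u), (33, 2, 24, m), (33, 2, 24, r), (33, 2, 24, t), (33, 2, 24, x), (6, 4, 26, n), (6, 4, 26, p), (6, 4, 26, u)}
(S ⋈ U) ⋈ Q (natural join on D): {(10, 33, 24, m, 13), (10, 33, 24, r, 23), (10, 33, 24, r, 28), (10, 33, 24, t, 35), (10, 33, 24, t, 5), (10, 33, 24, x, 2), (11, 5, 24, m, 13), (11, 5, 24, r, 23), (11, 5, 24, r, 28), (11, 5, 24, t, 35), (11, 5, 24, t, 5), (11, 5, 24, x, 2), (13, 5, 24, m, 13), (13, 5, 24, r, 23), (13, 5, 24, r, 28), (13, 5, 24, t, 35), (13, 5, 24, t, 5), (13, 5, 24, x, 2), (15, 2, 26, p, 32), (16, 39, 24, m, 13), (16, 39, 24, r, 23), (16, 39, 24, r, 28), (16, 39, 24, t, 35), (16, 39, 24, t, 5), (16, 39, 24, x, 2), (18, 39, 26, p, 32), (33, 2, 24, m, 13), (33, 2, 24, r, 23), (33, 2, 24, r, 28), (33, 2, 24, t, 35), (33, 2, 24, t, 5), (33, 2, 24, x, 2), (6, 4, 26, p, 32)}
σ[F < B]: keep tuples satisfying F < B → {(10, 33, 24, m, 13), (10, 33, 24, r, 23), (10, 33, 24, r, 28), (10, 33, 24, t, 35), (10, 33, 24, t, 5), (10, 33, 24, x, 2), (16, 39, 24, m, 13), (16, 39, 24, r, 23), (16, 39, 24, r, 28), (16, 39, 24, t, 35), (16, 39, 24, t, 5), (16, 39, 24, x, 2), (18, 39, 26, p, 32)}
π[E, B, D, G]: project onto (E, B, D, G) → {(10, 33, m, 13), (10, 33, r, 23), (10, 33, r, 28), (10, 33, t, 35), (10, 33, t, 5), (10, 33, x, 2), (16, 39, m, 13), (16, 39, r, 23), (16, 39, r, 28), (16, 39, t, 35), (16, 39, t, 5), (16, 39, x, 2), (18, 39, p, 32)}
σ[B = 39]: keep tuples satisfying B = 39 → {(16, 39, m, 13), (16, 39, r, 23), (16, 39, r, 28), (16, 39, t, 35), (16, 39, t, 5), (16, 39, x, 2), (18, 39, p, 32)}
π[E, D, G]: project onto (E, D, G) → {(16, m, 13), (16, r, 23), (16, r, 28), (16, t, 35), (16, t, 5), (16, x, 2), (18, p, 32)}

{(16, m, 13), (16, r, 23), (16, r, 28), (16, t, 35), (16, t, 5), (16, x, 2), (18, p, 32)}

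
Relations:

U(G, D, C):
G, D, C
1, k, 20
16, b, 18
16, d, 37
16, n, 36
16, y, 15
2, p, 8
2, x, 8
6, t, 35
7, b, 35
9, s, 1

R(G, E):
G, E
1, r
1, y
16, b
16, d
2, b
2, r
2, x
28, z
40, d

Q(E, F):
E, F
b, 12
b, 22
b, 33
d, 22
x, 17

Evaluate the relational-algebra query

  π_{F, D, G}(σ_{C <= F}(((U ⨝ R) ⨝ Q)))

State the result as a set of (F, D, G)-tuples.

{(12, p, 2), (12, x, 2), (17, p, 2), (17, x, 2), (22, b, 16), (22, p, 2), (22, x, 2), (22, y, 16), (33, b, 16), (33, p, 2), (33, x, 2), (33, y, 16)}

U ⋈ R (natural join on G): {(1, k, 20, r), (1, k, 20, y), (16, b, 18, b), (16, b, 18, d), (16, d, 37, b), (16, d, 37, d), (16, n, 36, b), (16, n, 36, d), (16, y, 15, b), (16, y, 15, d), (2, p, 8, b), (2, p, 8, r), (2, p, 8, x), (2, x, 8, b), (2, x, 8, r), (2, x, 8, x)}
(U ⨝ R) ⋈ Q (natural join on E): {(16, b, 18, b, 12), (16, b, 18, b, 22), (16, b, 18, b, 33), (16, b, 18, d, 22), (16, d, 37, b, 12), (16, d, 37, b, 22), (16, d, 37, b, 33), (16, d, 37, d, 22), (16, n, 36, b, 12), (16, n, 36, b, 22), (16, n, 36, b, 33), (16, n, 36, d, 22), (16, y, 15, b, 12), (16, y, 15, b, 22), (16, y, 15, b, 33), (16, y, 15, d, 22), (2, p, 8, b, 12), (2, p, 8, b, 22), (2, p, 8, b, 33), (2, p, 8, x, 17), (2, x, 8, b, 12), (2, x, 8, b, 22), (2, x, 8, b, 33), (2, x, 8, x, 17)}
σ[C <= F]: keep tuples satisfying C <= F → {(16, b, 18, b, 22), (16, b, 18, b, 33), (16, b, 18, d, 22), (16, y, 15, b, 22), (16, y, 15, b, 33), (16, y, 15, d, 22), (2, p, 8, b, 12), (2, p, 8, b, 22), (2, p, 8, b, 33), (2, p, 8, x, 17), (2, x, 8, b, 12), (2, x, 8, b, 22), (2, x, 8, b, 33), (2, x, 8, x, 17)}
Projecting to F, D, G (2 duplicate(s) eliminated): {(12, p, 2), (12, x, 2), (17, p, 2), (17, x, 2), (22, b, 16), (22, p, 2), (22, x, 2), (22, y, 16), (33, b, 16), (33, p, 2), (33, x, 2), (33, y, 16)}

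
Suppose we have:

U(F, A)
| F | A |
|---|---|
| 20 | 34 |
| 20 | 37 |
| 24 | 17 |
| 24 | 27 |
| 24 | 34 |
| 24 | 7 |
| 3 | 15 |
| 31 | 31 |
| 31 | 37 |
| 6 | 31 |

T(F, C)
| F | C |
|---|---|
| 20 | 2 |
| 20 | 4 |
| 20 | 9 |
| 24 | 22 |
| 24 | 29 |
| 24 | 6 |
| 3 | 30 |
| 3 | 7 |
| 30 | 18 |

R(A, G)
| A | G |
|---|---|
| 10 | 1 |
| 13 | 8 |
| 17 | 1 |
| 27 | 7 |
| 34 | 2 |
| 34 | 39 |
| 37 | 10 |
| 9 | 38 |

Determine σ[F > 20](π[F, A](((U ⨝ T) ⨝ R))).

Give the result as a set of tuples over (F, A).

Natural join on F: {(20, 34, 2), (20, 34, 4), (20, 34, 9), (20, 37, 2), (20, 37, 4), (20, 37, 9), (24, 17, 22), (24, 17, 29), (24, 17, 6), (24, 27, 22), (24, 27, 29), (24, 27, 6), (24, 34, 22), (24, 34, 29), (24, 34, 6), (24, 7, 22), (24, 7, 29), (24, 7, 6), (3, 15, 30), (3, 15, 7)}
Natural join on A: {(20, 34, 2, 2), (20, 34, 2, 39), (20, 34, 4, 2), (20, 34, 4, 39), (20, 34, 9, 2), (20, 34, 9, 39), (20, 37, 2, 10), (20, 37, 4, 10), (20, 37, 9, 10), (24, 17, 22, 1), (24, 17, 29, 1), (24, 17, 6, 1), (24, 27, 22, 7), (24, 27, 29, 7), (24, 27, 6, 7), (24, 34, 22, 2), (24, 34, 22, 39), (24, 34, 29, 2), (24, 34, 29, 39), (24, 34, 6, 2), (24, 34, 6, 39)}
π_{F, A} gives {(20, 34), (20, 37), (24, 17), (24, 27), (24, 34)} (16 duplicate(s) eliminated).
Filtering on F > 20 leaves {(24, 17), (24, 27), (24, 34)}.

{(24, 17), (24, 27), (24, 34)}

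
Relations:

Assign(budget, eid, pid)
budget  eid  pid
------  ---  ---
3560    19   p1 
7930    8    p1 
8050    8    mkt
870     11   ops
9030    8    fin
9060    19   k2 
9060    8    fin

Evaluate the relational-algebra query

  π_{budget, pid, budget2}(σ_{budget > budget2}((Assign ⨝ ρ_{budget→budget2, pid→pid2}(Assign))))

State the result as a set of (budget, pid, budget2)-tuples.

ρ[budget→budget2, pid→pid2]: schema becomes (budget2, eid, pid2); tuples unchanged.
Joining Assign and ρ_{budget→budget2, pid→pid2}(Assign) on eid yields {(3560, 19, p1, 3560, p1), (3560, 19, p1, 9060, k2), (7930, 8, p1, 7930, p1), (7930, 8, p1, 8050, mkt), (7930, 8, p1, 9030, fin), (7930, 8, p1, 9060, fin), (8050, 8, mkt, 7930, p1), (8050, 8, mkt, 8050, mkt), (8050, 8, mkt, 9030, fin), (8050, 8, mkt, 9060, fin), (870, 11, ops, 870, ops), (9030, 8, fin, 7930, p1), (9030, 8, fin, 8050, mkt), (9030, 8, fin, 9030, fin), (9030, 8, fin, 9060, fin), (9060, 19, k2, 3560, p1), (9060, 19, k2, 9060, k2), (9060, 8, fin, 7930, p1), (9060, 8, fin, 8050, mkt), (9060, 8, fin, 9030, fin), (9060, 8, fin, 9060, fin)}.
σ[budget > budget2]: keep tuples satisfying budget > budget2 → {(8050, 8, mkt, 7930, p1), (9030, 8, fin, 7930, p1), (9030, 8, fin, 8050, mkt), (9060, 19, k2, 3560, p1), (9060, 8, fin, 7930, p1), (9060, 8, fin, 8050, mkt), (9060, 8, fin, 9030, fin)}
π_{budget, pid, budget2} gives {(8050, mkt, 7930), (9030, fin, 7930), (9030, fin, 8050), (9060, fin, 7930), (9060, fin, 8050), (9060, fin, 9030), (9060, k2, 3560)}.

{(8050, mkt, 7930), (9030, fin, 7930), (9030, fin, 8050), (9060, fin, 7930), (9060, fin, 8050), (9060, fin, 9030), (9060, k2, 3560)}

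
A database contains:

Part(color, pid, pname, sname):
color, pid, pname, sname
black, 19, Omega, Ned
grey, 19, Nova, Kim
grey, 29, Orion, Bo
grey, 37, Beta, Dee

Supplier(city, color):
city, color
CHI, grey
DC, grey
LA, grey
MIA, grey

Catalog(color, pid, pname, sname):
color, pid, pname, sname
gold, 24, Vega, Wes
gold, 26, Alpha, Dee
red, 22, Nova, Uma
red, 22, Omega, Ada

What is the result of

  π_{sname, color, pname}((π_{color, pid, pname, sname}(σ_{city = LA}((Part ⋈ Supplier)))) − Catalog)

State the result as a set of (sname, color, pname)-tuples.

{(Bo, grey, Orion), (Dee, grey, Beta), (Kim, grey, Nova)}

Joining Part and Supplier on color yields {(grey, 19, Nova, Kim, CHI), (grey, 19, Nova, Kim, DC), (grey, 19, Nova, Kim, LA), (grey, 19, Nova, Kim, MIA), (grey, 29, Orion, Bo, CHI), (grey, 29, Orion, Bo, DC), (grey, 29, Orion, Bo, LA), (grey, 29, Orion, Bo, MIA), (grey, 37, Beta, Dee, CHI), (grey, 37, Beta, Dee, DC), (grey, 37, Beta, Dee, LA), (grey, 37, Beta, Dee, MIA)}.
σ[city = LA]: keep tuples satisfying city = LA → {(grey, 19, Nova, Kim, LA), (grey, 29, Orion, Bo, LA), (grey, 37, Beta, Dee, LA)}
Keep only column(s) color, pid, pname, sname: {(grey, 19, Nova, Kim), (grey, 29, Orion, Bo), (grey, 37, Beta, Dee)}
Difference: {(grey, 19, Nova, Kim), (grey, 29, Orion, Bo), (grey, 37, Beta, Dee)} with {(gold, 24, Vega, Wes), (gold, 26, Alpha, Dee), (red, 22, Nova, Uma), (red, 22, Omega, Ada)} → {(grey, 19, Nova, Kim), (grey, 29, Orion, Bo), (grey, 37, Beta, Dee)}
Keep only column(s) sname, color, pname: {(Bo, grey, Orion), (Dee, grey, Beta), (Kim, grey, Nova)}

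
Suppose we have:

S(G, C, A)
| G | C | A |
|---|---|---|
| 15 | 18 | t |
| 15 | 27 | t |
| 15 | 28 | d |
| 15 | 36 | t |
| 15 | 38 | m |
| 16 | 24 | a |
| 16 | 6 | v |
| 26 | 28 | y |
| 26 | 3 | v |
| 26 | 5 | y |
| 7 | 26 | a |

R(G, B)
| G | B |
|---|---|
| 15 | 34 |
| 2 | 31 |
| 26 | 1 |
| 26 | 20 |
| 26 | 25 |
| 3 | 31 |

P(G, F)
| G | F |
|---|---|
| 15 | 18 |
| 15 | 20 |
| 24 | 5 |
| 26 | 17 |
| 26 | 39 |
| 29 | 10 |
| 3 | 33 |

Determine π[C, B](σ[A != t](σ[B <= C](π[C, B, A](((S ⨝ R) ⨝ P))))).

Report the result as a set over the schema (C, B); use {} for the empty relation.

Natural join on G: {(15, 18, t, 34), (15, 27, t, 34), (15, 28, d, 34), (15, 36, t, 34), (15, 38, m, 34), (26, 28, y, 1), (26, 28, y, 20), (26, 28, y, 25), (26, 3, v, 1), (26, 3, v, 20), (26, 3, v, 25), (26, 5, y, 1), (26, 5, y, 20), (26, 5, y, 25)}
Natural join on G: {(15, 18, t, 34, 18), (15, 18, t, 34, 20), (15, 27, t, 34, 18), (15, 27, t, 34, 20), (15, 28, d, 34, 18), (15, 28, d, 34, 20), (15, 36, t, 34, 18), (15, 36, t, 34, 20), (15, 38, m, 34, 18), (15, 38, m, 34, 20), (26, 28, y, 1, 17), (26, 28, y, 1, 39), (26, 28, y, 20, 17), (26, 28, y, 20, 39), (26, 28, y, 25, 17), (26, 28, y, 25, 39), (26, 3, v, 1, 17), (26, 3, v, 1, 39), (26, 3, v, 20, 17), (26, 3, v, 20, 39), (26, 3, v, 25, 17), (26, 3, v, 25, 39), (26, 5, y, 1, 17), (26, 5, y, 1, 39), (26, 5, y, 20, 17), (26, 5, y, 20, 39), (26, 5, y, 25, 17), (26, 5, y, 25, 39)}
Projecting to C, B, A (14 duplicate(s) eliminated): {(18, 34, t), (27, 34, t), (28, 1, y), (28, 20, y), (28, 25, y), (28, 34, d), (3, 1, v), (3, 20, v), (3, 25, v), (36, 34, t), (38, 34, m), (5, 1, y), (5, 20, y), (5, 25, y)}
σ[B <= C]: keep tuples satisfying B <= C → {(28, 1, y), (28, 20, y), (28, 25, y), (3, 1, v), (36, 34, t), (38, 34, m), (5, 1, y)}
σ[A != t]: keep tuples satisfying A != t → {(28, 1, y), (28, 20, y), (28, 25, y), (3, 1, v), (38, 34, m), (5, 1, y)}
Projecting to C, B: {(28, 1), (28, 20), (28, 25), (3, 1), (38, 34), (5, 1)}

{(28, 1), (28, 20), (28, 25), (3, 1), (38, 34), (5, 1)}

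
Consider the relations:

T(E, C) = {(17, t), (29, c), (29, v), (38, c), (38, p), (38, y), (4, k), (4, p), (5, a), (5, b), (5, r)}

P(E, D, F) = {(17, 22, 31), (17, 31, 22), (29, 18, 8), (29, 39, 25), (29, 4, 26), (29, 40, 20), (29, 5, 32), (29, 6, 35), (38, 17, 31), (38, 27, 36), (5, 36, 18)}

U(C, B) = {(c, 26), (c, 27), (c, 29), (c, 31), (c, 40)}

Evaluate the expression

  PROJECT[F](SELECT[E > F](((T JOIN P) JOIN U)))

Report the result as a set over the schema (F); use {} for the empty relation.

{20, 25, 26, 31, 36, 8}

Natural join on E: {(17, t, 22, 31), (17, t, 31, 22), (29, c, 18, 8), (29, c, 39, 25), (29, c, 4, 26), (29, c, 40, 20), (29, c, 5, 32), (29, c, 6, 35), (29, v, 18, 8), (29, v, 39, 25), (29, v, 4, 26), (29, v, 40, 20), (29, v, 5, 32), (29, v, 6, 35), (38, c, 17, 31), (38, c, 27, 36), (38, p, 17, 31), (38, p, 27, 36), (38, y, 17, 31), (38, y, 27, 36), (5, a, 36, 18), (5, b, 36, 18), (5, r, 36, 18)}
Natural join on C: {(29, c, 18, 8, 26), (29, c, 18, 8, 27), (29, c, 18, 8, 29), (29, c, 18, 8, 31), (29, c, 18, 8, 40), (29, c, 39, 25, 26), (29, c, 39, 25, 27), (29, c, 39, 25, 29), (29, c, 39, 25, 31), (29, c, 39, 25, 40), (29, c, 4, 26, 26), (29, c, 4, 26, 27), (29, c, 4, 26, 29), (29, c, 4, 26, 31), (29, c, 4, 26, 40), (29, c, 40, 20, 26), (29, c, 40, 20, 27), (29, c, 40, 20, 29), (29, c, 40, 20, 31), (29, c, 40, 20, 40), (29, c, 5, 32, 26), (29, c, 5, 32, 27), (29, c, 5, 32, 29), (29, c, 5, 32, 31), (29, c, 5, 32, 40), (29, c, 6, 35, 26), (29, c, 6, 35, 27), (29, c, 6, 35, 29), (29, c, 6, 35, 31), (29, c, 6, 35, 40), (38, c, 17, 31, 26), (38, c, 17, 31, 27), (38, c, 17, 31, 29), (38, c, 17, 31, 31), (38, c, 17, 31, 40), (38, c, 27, 36, 26), (38, c, 27, 36, 27), (38, c, 27, 36, 29), (38, c, 27, 36, 31), (38, c, 27, 36, 40)}
Filtering on E > F leaves {(29, c, 18, 8, 26), (29, c, 18, 8, 27), (29, c, 18, 8, 29), (29, c, 18, 8, 31), (29, c, 18, 8, 40), (29, c, 39, 25, 26), (29, c, 39, 25, 27), (29, c, 39, 25, 29), (29, c, 39, 25, 31), (29, c, 39, 25, 40), (29, c, 4, 26, 26), (29, c, 4, 26, 27), (29, c, 4, 26, 29), (29, c, 4, 26, 31), (29, c, 4, 26, 40), (29, c, 40, 20, 26), (29, c, 40, 20, 27), (29, c, 40, 20, 29), (29, c, 40, 20, 31), (29, c, 40, 20, 40), (38, c, 17, 31, 26), (38, c, 17, 31, 27), (38, c, 17, 31, 29), (38, c, 17, 31, 31), (38, c, 17, 31, 40), (38, c, 27, 36, 26), (38, c, 27, 36, 27), (38, c, 27, 36, 29), (38, c, 27, 36, 31), (38, c, 27, 36, 40)}.
Keep only column(s) F (24 duplicate(s) eliminated): {20, 25, 26, 31, 36, 8}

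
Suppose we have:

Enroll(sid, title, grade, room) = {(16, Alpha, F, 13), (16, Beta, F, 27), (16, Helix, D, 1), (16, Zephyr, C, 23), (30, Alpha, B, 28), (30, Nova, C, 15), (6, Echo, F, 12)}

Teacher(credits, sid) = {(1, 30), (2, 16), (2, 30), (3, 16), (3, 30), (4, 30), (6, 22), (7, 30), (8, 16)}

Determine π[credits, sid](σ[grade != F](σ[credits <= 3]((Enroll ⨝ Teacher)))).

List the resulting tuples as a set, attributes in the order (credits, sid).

Joining Enroll and Teacher on sid yields {(16, Alpha, F, 13, 2), (16, Alpha, F, 13, 3), (16, Alpha, F, 13, 8), (16, Beta, F, 27, 2), (16, Beta, F, 27, 3), (16, Beta, F, 27, 8), (16, Helix, D, 1, 2), (16, Helix, D, 1, 3), (16, Helix, D, 1, 8), (16, Zephyr, C, 23, 2), (16, Zephyr, C, 23, 3), (16, Zephyr, C, 23, 8), (30, Alpha, B, 28, 1), (30, Alpha, B, 28, 2), (30, Alpha, B, 28, 3), (30, Alpha, B, 28, 4), (30, Alpha, B, 28, 7), (30, Nova, C, 15, 1), (30, Nova, C, 15, 2), (30, Nova, C, 15, 3), (30, Nova, C, 15, 4), (30, Nova, C, 15, 7)}.
Apply σ_{credits <= 3}; surviving tuples: {(16, Alpha, F, 13, 2), (16, Alpha, F, 13, 3), (16, Beta, F, 27, 2), (16, Beta, F, 27, 3), (16, Helix, D, 1, 2), (16, Helix, D, 1, 3), (16, Zephyr, C, 23, 2), (16, Zephyr, C, 23, 3), (30, Alpha, B, 28, 1), (30, Alpha, B, 28, 2), (30, Alpha, B, 28, 3), (30, Nova, C, 15, 1), (30, Nova, C, 15, 2), (30, Nova, C, 15, 3)}
Apply σ_{grade != F}; surviving tuples: {(16, Helix, D, 1, 2), (16, Helix, D, 1, 3), (16, Zephyr, C, 23, 2), (16, Zephyr, C, 23, 3), (30, Alpha, B, 28, 1), (30, Alpha, B, 28, 2), (30, Alpha, B, 28, 3), (30, Nova, C, 15, 1), (30, Nova, C, 15, 2), (30, Nova, C, 15, 3)}
Projecting to credits, sid (5 duplicate(s) eliminated): {(1, 30), (2, 16), (2, 30), (3, 16), (3, 30)}

{(1, 30), (2, 16), (2, 30), (3, 16), (3, 30)}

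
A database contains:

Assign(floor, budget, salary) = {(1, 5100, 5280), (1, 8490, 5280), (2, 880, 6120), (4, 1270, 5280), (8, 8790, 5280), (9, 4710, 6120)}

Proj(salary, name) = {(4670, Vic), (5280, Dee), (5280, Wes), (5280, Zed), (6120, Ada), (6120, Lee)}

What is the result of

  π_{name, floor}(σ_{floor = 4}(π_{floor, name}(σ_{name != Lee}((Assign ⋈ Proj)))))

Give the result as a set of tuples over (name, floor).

{(Dee, 4), (Wes, 4), (Zed, 4)}

Natural join on salary: {(1, 5100, 5280, Dee), (1, 5100, 5280, Wes), (1, 5100, 5280, Zed), (1, 8490, 5280, Dee), (1, 8490, 5280, Wes), (1, 8490, 5280, Zed), (2, 880, 6120, Ada), (2, 880, 6120, Lee), (4, 1270, 5280, Dee), (4, 1270, 5280, Wes), (4, 1270, 5280, Zed), (8, 8790, 5280, Dee), (8, 8790, 5280, Wes), (8, 8790, 5280, Zed), (9, 4710, 6120, Ada), (9, 4710, 6120, Lee)}
Filtering on name != Lee leaves {(1, 5100, 5280, Dee), (1, 5100, 5280, Wes), (1, 5100, 5280, Zed), (1, 8490, 5280, Dee), (1, 8490, 5280, Wes), (1, 8490, 5280, Zed), (2, 880, 6120, Ada), (4, 1270, 5280, Dee), (4, 1270, 5280, Wes), (4, 1270, 5280, Zed), (8, 8790, 5280, Dee), (8, 8790, 5280, Wes), (8, 8790, 5280, Zed), (9, 4710, 6120, Ada)}.
Keep only column(s) floor, name (3 duplicate(s) eliminated): {(1, Dee), (1, Wes), (1, Zed), (2, Ada), (4, Dee), (4, Wes), (4, Zed), (8, Dee), (8, Wes), (8, Zed), (9, Ada)}
Filtering on floor = 4 leaves {(4, Dee), (4, Wes), (4, Zed)}.
Keep only column(s) name, floor: {(Dee, 4), (Wes, 4), (Zed, 4)}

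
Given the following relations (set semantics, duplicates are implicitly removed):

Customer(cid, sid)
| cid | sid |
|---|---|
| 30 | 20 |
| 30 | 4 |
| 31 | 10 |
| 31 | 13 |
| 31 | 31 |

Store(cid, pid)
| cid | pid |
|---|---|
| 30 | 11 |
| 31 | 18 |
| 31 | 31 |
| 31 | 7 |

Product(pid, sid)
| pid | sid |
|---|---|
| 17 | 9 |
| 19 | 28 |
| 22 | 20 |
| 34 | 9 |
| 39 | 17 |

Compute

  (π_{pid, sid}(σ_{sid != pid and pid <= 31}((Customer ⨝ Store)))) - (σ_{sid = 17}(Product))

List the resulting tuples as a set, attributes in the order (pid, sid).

Natural join on cid: {(30, 20, 11), (30, 4, 11), (31, 10, 18), (31, 10, 31), (31, 10, 7), (31, 13, 18), (31, 13, 31), (31, 13, 7), (31, 31, 18), (31, 31, 31), (31, 31, 7)}
Selection sid != pid and pid <= 31: {(30, 20, 11), (30, 4, 11), (31, 10, 18), (31, 10, 31), (31, 10, 7), (31, 13, 18), (31, 13, 31), (31, 13, 7), (31, 31, 18), (31, 31, 7)}
π_{pid, sid} gives {(11, 20), (11, 4), (18, 10), (18, 13), (18, 31), (31, 10), (31, 13), (7, 10), (7, 13), (7, 31)}.
Selection sid = 17: {(39, 17)}
Set difference of the two operands is {(11, 20), (11, 4), (18, 10), (18, 13), (18, 31), (31, 10), (31, 13), (7, 10), (7, 13), (7, 31)}.

{(11, 20), (11, 4), (18, 10), (18, 13), (18, 31), (31, 10), (31, 13), (7, 10), (7, 13), (7, 31)}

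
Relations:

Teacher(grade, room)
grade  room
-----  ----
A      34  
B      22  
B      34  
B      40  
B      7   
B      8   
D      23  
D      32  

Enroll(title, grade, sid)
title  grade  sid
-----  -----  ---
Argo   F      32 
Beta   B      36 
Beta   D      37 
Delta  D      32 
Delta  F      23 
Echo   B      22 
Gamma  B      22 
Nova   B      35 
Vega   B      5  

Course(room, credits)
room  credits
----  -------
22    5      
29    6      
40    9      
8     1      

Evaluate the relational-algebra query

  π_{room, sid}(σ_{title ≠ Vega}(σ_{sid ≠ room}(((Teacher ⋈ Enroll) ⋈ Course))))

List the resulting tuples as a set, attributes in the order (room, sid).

Joining Teacher and Enroll on grade yields {(B, 22, Beta, 36), (B, 22, Echo, 22), (B, 22, Gamma, 22), (B, 22, Nova, 35), (B, 22, Vega, 5), (B, 34, Beta, 36), (B, 34, Echo, 22), (B, 34, Gamma, 22), (B, 34, Nova, 35), (B, 34, Vega, 5), (B, 40, Beta, 36), (B, 40, Echo, 22), (B, 40, Gamma, 22), (B, 40, Nova, 35), (B, 40, Vega, 5), (B, 7, Beta, 36), (B, 7, Echo, 22), (B, 7, Gamma, 22), (B, 7, Nova, 35), (B, 7, Vega, 5), (B, 8, Beta, 36), (B, 8, Echo, 22), (B, 8, Gamma, 22), (B, 8, Nova, 35), (B, 8, Vega, 5), (D, 23, Beta, 37), (D, 23, Delta, 32), (D, 32, Beta, 37), (D, 32, Delta, 32)}.
Joining (Teacher ⋈ Enroll) and Course on room yields {(B, 22, Beta, 36, 5), (B, 22, Echo, 22, 5), (B, 22, Gamma, 22, 5), (B, 22, Nova, 35, 5), (B, 22, Vega, 5, 5), (B, 40, Beta, 36, 9), (B, 40, Echo, 22, 9), (B, 40, Gamma, 22, 9), (B, 40, Nova, 35, 9), (B, 40, Vega, 5, 9), (B, 8, Beta, 36, 1), (B, 8, Echo, 22, 1), (B, 8, Gamma, 22, 1), (B, 8, Nova, 35, 1), (B, 8, Vega, 5, 1)}.
σ[sid ≠ room]: keep tuples satisfying sid ≠ room → {(B, 22, Beta, 36, 5), (B, 22, Nova, 35, 5), (B, 22, Vega, 5, 5), (B, 40, Beta, 36, 9), (B, 40, Echo, 22, 9), (B, 40, Gamma, 22, 9), (B, 40, Nova, 35, 9), (B, 40, Vega, 5, 9), (B, 8, Beta, 36, 1), (B, 8, Echo, 22, 1), (B, 8, Gamma, 22, 1), (B, 8, Nova, 35, 1), (B, 8, Vega, 5, 1)}
σ[title ≠ Vega]: keep tuples satisfying title ≠ Vega → {(B, 22, Beta, 36, 5), (B, 22, Nova, 35, 5), (B, 40, Beta, 36, 9), (B, 40, Echo, 22, 9), (B, 40, Gamma, 22, 9), (B, 40, Nova, 35, 9), (B, 8, Beta, 36, 1), (B, 8, Echo, 22, 1), (B, 8, Gamma, 22, 1), (B, 8, Nova, 35, 1)}
Keep only column(s) room, sid (2 duplicate(s) eliminated): {(22, 35), (22, 36), (40, 22), (40, 35), (40, 36), (8, 22), (8, 35), (8, 36)}

{(22, 35), (22, 36), (40, 22), (40, 35), (40, 36), (8, 22), (8, 35), (8, 36)}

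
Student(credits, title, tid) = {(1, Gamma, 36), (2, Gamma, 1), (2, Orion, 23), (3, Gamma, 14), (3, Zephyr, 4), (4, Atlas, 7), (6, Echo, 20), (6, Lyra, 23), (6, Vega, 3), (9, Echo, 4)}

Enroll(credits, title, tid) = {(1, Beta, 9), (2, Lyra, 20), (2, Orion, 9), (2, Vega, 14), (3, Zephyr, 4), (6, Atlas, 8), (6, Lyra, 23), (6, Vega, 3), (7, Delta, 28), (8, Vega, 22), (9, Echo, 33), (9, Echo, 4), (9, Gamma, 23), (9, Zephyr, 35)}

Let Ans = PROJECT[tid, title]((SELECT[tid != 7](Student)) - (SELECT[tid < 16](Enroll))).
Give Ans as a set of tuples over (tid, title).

{(1, Gamma), (14, Gamma), (20, Echo), (23, Lyra), (23, Orion), (36, Gamma)}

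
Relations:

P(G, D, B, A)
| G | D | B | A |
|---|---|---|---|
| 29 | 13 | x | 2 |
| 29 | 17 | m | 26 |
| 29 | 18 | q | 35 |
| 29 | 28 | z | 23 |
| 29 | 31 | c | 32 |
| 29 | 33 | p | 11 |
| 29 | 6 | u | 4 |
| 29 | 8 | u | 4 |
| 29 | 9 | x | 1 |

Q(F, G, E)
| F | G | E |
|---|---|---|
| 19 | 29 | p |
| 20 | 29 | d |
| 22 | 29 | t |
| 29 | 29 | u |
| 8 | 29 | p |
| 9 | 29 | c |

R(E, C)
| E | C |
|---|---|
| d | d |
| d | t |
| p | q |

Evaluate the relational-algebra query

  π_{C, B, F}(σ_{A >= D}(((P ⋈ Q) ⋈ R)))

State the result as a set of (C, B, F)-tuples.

Joining P and Q on G yields {(29, 13, x, 2, 19, p), (29, 13, x, 2, 20, d), (29, 13, x, 2, 22, t), (29, 13, x, 2, 29, u), (29, 13, x, 2, 8, p), (29, 13, x, 2, 9, c), (29, 17, m, 26, 19, p), (29, 17, m, 26, 20, d), (29, 17, m, 26, 22, t), (29, 17, m, 26, 29, u), (29, 17, m, 26, 8, p), (29, 17, m, 26, 9, c), (29, 18, q, 35, 19, p), (29, 18, q, 35, 20, d), (29, 18, q, 35, 22, t), (29, 18, q, 35, 29, u), (29, 18, q, 35, 8, p), (29, 18, q, 35, 9, c), (29, 28, z, 23, 19, p), (29, 28, z, 23, 20, d), (29, 28, z, 23, 22, t), (29, 28, z, 23, 29, u), (29, 28, z, 23, 8, p), (29, 28, z, 23, 9, c), (29, 31, c, 32, 19, p), (29, 31, c, 32, 20, d), (29, 31, c, 32, 22, t), (29, 31, c, 32, 29, u), (29, 31, c, 32, 8, p), (29, 31, c, 32, 9, c), (29, 33, p, 11, 19, p), (29, 33, p, 11, 20, d), (29, 33, p, 11, 22, t), (29, 33, p, 11, 29, u), (29, 33, p, 11, 8, p), (29, 33, p, 11, 9, c), (29, 6, u, 4, 19, p), (29, 6, u, 4, 20, d), (29, 6, u, 4, 22, t), (29, 6, u, 4, 29, u), (29, 6, u, 4, 8, p), (29, 6, u, 4, 9, c), (29, 8, u, 4, 19, p), (29, 8, u, 4, 20, d), (29, 8, u, 4, 22, t), (29, 8, u, 4, 29, u), (29, 8, u, 4, 8, p), (29, 8, u, 4, 9, c), (29, 9, x, 1, 19, p), (29, 9, x, 1, 20, d), (29, 9, x, 1, 22, t), (29, 9, x, 1, 29, u), (29, 9, x, 1, 8, p), (29, 9, x, 1, 9, c)}.
Joining (P ⋈ Q) and R on E yields {(29, 13, x, 2, 19, p, q), (29, 13, x, 2, 20, d, d), (29, 13, x, 2, 20, d, t), (29, 13, x, 2, 8, p, q), (29, 17, m, 26, 19, p, q), (29, 17, m, 26, 20, d, d), (29, 17, m, 26, 20, d, t), (29, 17, m, 26, 8, p, q), (29, 18, q, 35, 19, p, q), (29, 18, q, 35, 20, d, d), (29, 18, q, 35, 20, d, t), (29, 18, q, 35, 8, p, q), (29, 28, z, 23, 19, p, q), (29, 28, z, 23, 20, d, d), (29, 28, z, 23, 20, d, t), (29, 28, z, 23, 8, p, q), (29, 31, c, 32, 19, p, q), (29, 31, c, 32, 20, d, d), (29, 31, c, 32, 20, d, t), (29, 31, c, 32, 8, p, q), (29, 33, p, 11, 19, p, q), (29, 33, p, 11, 20, d, d), (29, 33, p, 11, 20, d, t), (29, 33, p, 11, 8, p, q), (29, 6, u, 4, 19, p, q), (29, 6, u, 4, 20, d, d), (29, 6, u, 4, 20, d, t), (29, 6, u, 4, 8, p, q), (29, 8, u, 4, 19, p, q), (29, 8, u, 4, 20, d, d), (29, 8, u, 4, 20, d, t), (29, 8, u, 4, 8, p, q), (29, 9, x, 1, 19, p, q), (29, 9, x, 1, 20, d, d), (29, 9, x, 1, 20, d, t), (29, 9, x, 1, 8, p, q)}.
Apply σ_{A >= D}; surviving tuples: {(29, 17, m, 26, 19, p, q), (29, 17, m, 26, 20, d, d), (29, 17, m, 26, 20, d, t), (29, 17, m, 26, 8, p, q), (29, 18, q, 35, 19, p, q), (29, 18, q, 35, 20, d, d), (29, 18, q, 35, 20, d, t), (29, 18, q, 35, 8, p, q), (29, 31, c, 32, 19, p, q), (29, 31, c, 32, 20, d, d), (29, 31, c, 32, 20, d, t), (29, 31, c, 32, 8, p, q)}
π_{C, B, F} gives {(d, c, 20), (d, m, 20), (d, q, 20), (q, c, 19), (q, c, 8), (q, m, 19), (q, m, 8), (q, q, 19), (q, q, 8), (t, c, 20), (t, m, 20), (t, q, 20)}.

{(d, c, 20), (d, m, 20), (d, q, 20), (q, c, 19), (q, c, 8), (q, m, 19), (q, m, 8), (q, q, 19), (q, q, 8), (t, c, 20), (t, m, 20), (t, q, 20)}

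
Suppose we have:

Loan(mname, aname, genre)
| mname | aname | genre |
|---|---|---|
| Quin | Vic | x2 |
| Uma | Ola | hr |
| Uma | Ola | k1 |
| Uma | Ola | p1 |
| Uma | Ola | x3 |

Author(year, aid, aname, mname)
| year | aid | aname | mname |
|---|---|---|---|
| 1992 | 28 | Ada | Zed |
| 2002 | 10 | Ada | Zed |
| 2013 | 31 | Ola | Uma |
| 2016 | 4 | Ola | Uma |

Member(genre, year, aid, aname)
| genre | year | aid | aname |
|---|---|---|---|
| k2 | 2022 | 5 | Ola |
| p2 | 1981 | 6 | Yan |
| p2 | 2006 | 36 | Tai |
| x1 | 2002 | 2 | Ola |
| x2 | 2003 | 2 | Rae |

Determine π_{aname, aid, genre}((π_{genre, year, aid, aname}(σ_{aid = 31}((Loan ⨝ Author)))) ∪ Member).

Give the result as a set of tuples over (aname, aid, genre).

{(Ola, 2, x1), (Ola, 31, hr), (Ola, 31, k1), (Ola, 31, p1), (Ola, 31, x3), (Ola, 5, k2), (Rae, 2, x2), (Tai, 36, p2), (Yan, 6, p2)}

Joining Loan and Author on mname, aname yields {(Uma, Ola, hr, 2013, 31), (Uma, Ola, hr, 2016, 4), (Uma, Ola, k1, 2013, 31), (Uma, Ola, k1, 2016, 4), (Uma, Ola, p1, 2013, 31), (Uma, Ola, p1, 2016, 4), (Uma, Ola, x3, 2013, 31), (Uma, Ola, x3, 2016, 4)}.
σ[aid = 31]: keep tuples satisfying aid = 31 → {(Uma, Ola, hr, 2013, 31), (Uma, Ola, k1, 2013, 31), (Uma, Ola, p1, 2013, 31), (Uma, Ola, x3, 2013, 31)}
Keep only column(s) genre, year, aid, aname: {(hr, 2013, 31, Ola), (k1, 2013, 31, Ola), (p1, 2013, 31, Ola), (x3, 2013, 31, Ola)}
Taking the union: {(hr, 2013, 31, Ola), (k1, 2013, 31, Ola), (k2, 2022, 5, Ola), (p1, 2013, 31, Ola), (p2, 1981, 6, Yan), (p2, 2006, 36, Tai), (x1, 2002, 2, Ola), (x2, 2003, 2, Rae), (x3, 2013, 31, Ola)}
Keep only column(s) aname, aid, genre: {(Ola, 2, x1), (Ola, 31, hr), (Ola, 31, k1), (Ola, 31, p1), (Ola, 31, x3), (Ola, 5, k2), (Rae, 2, x2), (Tai, 36, p2), (Yan, 6, p2)}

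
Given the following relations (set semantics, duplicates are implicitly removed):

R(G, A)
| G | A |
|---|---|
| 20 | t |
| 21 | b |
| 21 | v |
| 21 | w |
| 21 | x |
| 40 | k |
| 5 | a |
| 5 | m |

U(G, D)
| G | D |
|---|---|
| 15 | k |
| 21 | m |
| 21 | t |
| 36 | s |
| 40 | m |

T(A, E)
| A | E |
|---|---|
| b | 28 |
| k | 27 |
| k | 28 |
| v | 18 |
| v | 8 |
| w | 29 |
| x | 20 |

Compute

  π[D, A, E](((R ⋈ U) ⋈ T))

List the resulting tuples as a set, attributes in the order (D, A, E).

Natural join on G: {(21, b, m), (21, b, t), (21, v, m), (21, v, t), (21, w, m), (21, w, t), (21, x, m), (21, x, t), (40, k, m)}
Natural join on A: {(21, b, m, 28), (21, b, t, 28), (21, v, m, 18), (21, v, m, 8), (21, v, t, 18), (21, v, t, 8), (21, w, m, 29), (21, w, t, 29), (21, x, m, 20), (21, x, t, 20), (40, k, m, 27), (40, k, m, 28)}
π[D, A, E]: project onto (D, A, E) → {(m, b, 28), (m, k, 27), (m, k, 28), (m, v, 18), (m, v, 8), (m, w, 29), (m, x, 20), (t, b, 28), (t, v, 18), (t, v, 8), (t, w, 29), (t, x, 20)}

{(m, b, 28), (m, k, 27), (m, k, 28), (m, v, 18), (m, v, 8), (m, w, 29), (m, x, 20), (t, b, 28), (t, v, 18), (t, v, 8), (t, w, 29), (t, x, 20)}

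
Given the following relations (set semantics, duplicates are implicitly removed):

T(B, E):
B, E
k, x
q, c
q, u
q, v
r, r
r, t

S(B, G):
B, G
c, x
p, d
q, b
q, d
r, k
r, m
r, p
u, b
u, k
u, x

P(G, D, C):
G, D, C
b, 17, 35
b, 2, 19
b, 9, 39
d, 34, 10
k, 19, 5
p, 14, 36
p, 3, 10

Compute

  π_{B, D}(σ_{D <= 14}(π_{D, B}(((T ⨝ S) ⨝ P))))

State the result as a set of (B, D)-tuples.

{(q, 2), (q, 9), (r, 14), (r, 3)}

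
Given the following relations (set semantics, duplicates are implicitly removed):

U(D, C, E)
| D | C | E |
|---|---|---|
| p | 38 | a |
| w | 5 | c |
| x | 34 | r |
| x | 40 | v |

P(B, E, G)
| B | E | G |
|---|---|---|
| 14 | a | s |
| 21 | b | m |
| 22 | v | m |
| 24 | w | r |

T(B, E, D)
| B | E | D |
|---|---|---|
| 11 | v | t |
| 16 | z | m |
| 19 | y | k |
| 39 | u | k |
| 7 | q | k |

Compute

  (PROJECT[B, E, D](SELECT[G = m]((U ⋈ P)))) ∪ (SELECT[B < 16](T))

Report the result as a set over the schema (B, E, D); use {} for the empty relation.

{(11, v, t), (22, v, x), (7, q, k)}

Joining U and P on E yields {(p, 38, a, 14, s), (x, 40, v, 22, m)}.
Apply σ_{G = m}; surviving tuples: {(x, 40, v, 22, m)}
Keep only column(s) B, E, D: {(22, v, x)}
Apply σ_{B < 16}; surviving tuples: {(11, v, t), (7, q, k)}
Taking the union: {(11, v, t), (22, v, x), (7, q, k)}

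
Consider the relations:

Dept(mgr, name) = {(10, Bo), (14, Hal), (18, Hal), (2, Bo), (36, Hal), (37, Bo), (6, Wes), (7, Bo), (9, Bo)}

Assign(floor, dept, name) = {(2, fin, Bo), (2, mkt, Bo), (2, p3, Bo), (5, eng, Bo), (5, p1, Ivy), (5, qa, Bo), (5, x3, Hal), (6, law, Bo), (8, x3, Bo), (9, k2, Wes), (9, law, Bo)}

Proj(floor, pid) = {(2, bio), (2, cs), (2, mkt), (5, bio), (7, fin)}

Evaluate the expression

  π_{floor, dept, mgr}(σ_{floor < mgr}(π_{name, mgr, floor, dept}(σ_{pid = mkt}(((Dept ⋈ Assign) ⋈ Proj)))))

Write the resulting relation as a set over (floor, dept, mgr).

Dept ⋈ Assign (natural join on name): {(10, Bo, 2, fin), (10, Bo, 2, mkt), (10, Bo, 2, p3), (10, Bo, 5, eng), (10, Bo, 5, qa), (10, Bo, 6, law), (10, Bo, 8, x3), (10, Bo, 9, law), (14, Hal, 5, x3), (18, Hal, 5, x3), (2, Bo, 2, fin), (2, Bo, 2, mkt), (2, Bo, 2, p3), (2, Bo, 5, eng), (2, Bo, 5, qa), (2, Bo, 6, law), (2, Bo, 8, x3), (2, Bo, 9, law), (36, Hal, 5, x3), (37, Bo, 2, fin), (37, Bo, 2, mkt), (37, Bo, 2, p3), (37, Bo, 5, eng), (37, Bo, 5, qa), (37, Bo, 6, law), (37, Bo, 8, x3), (37, Bo, 9, law), (6, Wes, 9, k2), (7, Bo, 2, fin), (7, Bo, 2, mkt), (7, Bo, 2, p3), (7, Bo, 5, eng), (7, Bo, 5, qa), (7, Bo, 6, law), (7, Bo, 8, x3), (7, Bo, 9, law), (9, Bo, 2, fin), (9, Bo, 2, mkt), (9, Bo, 2, p3), (9, Bo, 5, eng), (9, Bo, 5, qa), (9, Bo, 6, law), (9, Bo, 8, x3), (9, Bo, 9, law)}
(Dept ⋈ Assign) ⋈ Proj (natural join on floor): {(10, Bo, 2, fin, bio), (10, Bo, 2, fin, cs), (10, Bo, 2, fin, mkt), (10, Bo, 2, mkt, bio), (10, Bo, 2, mkt, cs), (10, Bo, 2, mkt, mkt), (10, Bo, 2, p3, bio), (10, Bo, 2, p3, cs), (10, Bo, 2, p3, mkt), (10, Bo, 5, eng, bio), (10, Bo, 5, qa, bio), (14, Hal, 5, x3, bio), (18, Hal, 5, x3, bio), (2, Bo, 2, fin, bio), (2, Bo, 2, fin, cs), (2, Bo, 2, fin, mkt), (2, Bo, 2, mkt, bio), (2, Bo, 2, mkt, cs), (2, Bo, 2, mkt, mkt), (2, Bo, 2, p3, bio), (2, Bo, 2, p3, cs), (2, Bo, 2, p3, mkt), (2, Bo, 5, eng, bio), (2, Bo, 5, qa, bio), (36, Hal, 5, x3, bio), (37, Bo, 2, fin, bio), (37, Bo, 2, fin, cs), (37, Bo, 2, fin, mkt), (37, Bo, 2, mkt, bio), (37, Bo, 2, mkt, cs), (37, Bo, 2, mkt, mkt), (37, Bo, 2, p3, bio), (37, Bo, 2, p3, cs), (37, Bo, 2, p3, mkt), (37, Bo, 5, eng, bio), (37, Bo, 5, qa, bio), (7, Bo, 2, fin, bio), (7, Bo, 2, fin, cs), (7, Bo, 2, fin, mkt), (7, Bo, 2, mkt, bio), (7, Bo, 2, mkt, cs), (7, Bo, 2, mkt, mkt), (7, Bo, 2, p3, bio), (7, Bo, 2, p3, cs), (7, Bo, 2, p3, mkt), (7, Bo, 5, eng, bio), (7, Bo, 5, qa, bio), (9, Bo, 2, fin, bio), (9, Bo, 2, fin, cs), (9, Bo, 2, fin, mkt), (9, Bo, 2, mkt, bio), (9, Bo, 2, mkt, cs), (9, Bo, 2, mkt, mkt), (9, Bo, 2, p3, bio), (9, Bo, 2, p3, cs), (9, Bo, 2, p3, mkt), (9, Bo, 5, eng, bio), (9, Bo, 5, qa, bio)}
Apply σ_{pid = mkt}; surviving tuples: {(10, Bo, 2, fin, mkt), (10, Bo, 2, mkt, mkt), (10, Bo, 2, p3, mkt), (2, Bo, 2, fin, mkt), (2, Bo, 2, mkt, mkt), (2, Bo, 2, p3, mkt), (37, Bo, 2, fin, mkt), (37, Bo, 2, mkt, mkt), (37, Bo, 2, p3, mkt), (7, Bo, 2, fin, mkt), (7, Bo, 2, mkt, mkt), (7, Bo, 2, p3, mkt), (9, Bo, 2, fin, mkt), (9, Bo, 2, mkt, mkt), (9, Bo, 2, p3, mkt)}
π[name, mgr, floor, dept]: project onto (name, mgr, floor, dept) → {(Bo, 10, 2, fin), (Bo, 10, 2, mkt), (Bo, 10, 2, p3), (Bo, 2, 2, fin), (Bo, 2, 2, mkt), (Bo, 2, 2, p3), (Bo, 37, 2, fin), (Bo, 37, 2, mkt), (Bo, 37, 2, p3), (Bo, 7, 2, fin), (Bo, 7, 2, mkt), (Bo, 7, 2, p3), (Bo, 9, 2, fin), (Bo, 9, 2, mkt), (Bo, 9, 2, p3)}
Apply σ_{floor < mgr}; surviving tuples: {(Bo, 10, 2, fin), (Bo, 10, 2, mkt), (Bo, 10, 2, p3), (Bo, 37, 2, fin), (Bo, 37, 2, mkt), (Bo, 37, 2, p3), (Bo, 7, 2, fin), (Bo, 7, 2, mkt), (Bo, 7, 2, p3), (Bo, 9, 2, fin), (Bo, 9, 2, mkt), (Bo, 9, 2, p3)}
π[floor, dept, mgr]: project onto (floor, dept, mgr) → {(2, fin, 10), (2, fin, 37), (2, fin, 7), (2, fin, 9), (2, mkt, 10), (2, mkt, 37), (2, mkt, 7), (2, mkt, 9), (2, p3, 10), (2, p3, 37), (2, p3, 7), (2, p3, 9)}

{(2, fin, 10), (2, fin, 37), (2, fin, 7), (2, fin, 9), (2, mkt, 10), (2, mkt, 37), (2, mkt, 7), (2, mkt, 9), (2, p3, 10), (2, p3, 37), (2, p3, 7), (2, p3, 9)}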